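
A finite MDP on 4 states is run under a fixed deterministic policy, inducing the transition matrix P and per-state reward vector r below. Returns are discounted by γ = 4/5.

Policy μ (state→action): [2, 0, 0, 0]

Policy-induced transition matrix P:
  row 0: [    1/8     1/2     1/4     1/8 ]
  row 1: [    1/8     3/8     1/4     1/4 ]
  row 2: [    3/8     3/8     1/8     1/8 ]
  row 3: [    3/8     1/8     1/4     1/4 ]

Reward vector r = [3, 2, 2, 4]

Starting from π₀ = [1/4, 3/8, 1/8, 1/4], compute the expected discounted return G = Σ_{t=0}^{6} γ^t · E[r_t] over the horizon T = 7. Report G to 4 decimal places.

t=0: π = [0.2500, 0.3750, 0.1250, 0.2500], E[r] = 2.7500, γ^t·E[r] = 2.750000, running G = 2.750000
t=1: π = [0.2188, 0.3438, 0.2344, 0.2031], E[r] = 2.6250, γ^t·E[r] = 2.100000, running G = 4.850000
t=2: π = [0.2344, 0.3516, 0.2207, 0.1934], E[r] = 2.6211, γ^t·E[r] = 1.677500, running G = 6.527500
t=3: π = [0.2285, 0.3560, 0.2224, 0.1931], E[r] = 2.6147, γ^t·E[r] = 1.338750, running G = 7.866250
t=4: π = [0.2289, 0.3553, 0.2222, 0.1936], E[r] = 2.6161, γ^t·E[r] = 1.071575, running G = 8.937825
t=5: π = [0.2290, 0.3552, 0.2222, 0.1936], E[r] = 2.6162, γ^t·E[r] = 0.857273, running G = 9.795098
t=6: π = [0.2290, 0.3552, 0.2222, 0.1936], E[r] = 2.6162, γ^t·E[r] = 0.685812, running G = 10.480909

G = 10.4809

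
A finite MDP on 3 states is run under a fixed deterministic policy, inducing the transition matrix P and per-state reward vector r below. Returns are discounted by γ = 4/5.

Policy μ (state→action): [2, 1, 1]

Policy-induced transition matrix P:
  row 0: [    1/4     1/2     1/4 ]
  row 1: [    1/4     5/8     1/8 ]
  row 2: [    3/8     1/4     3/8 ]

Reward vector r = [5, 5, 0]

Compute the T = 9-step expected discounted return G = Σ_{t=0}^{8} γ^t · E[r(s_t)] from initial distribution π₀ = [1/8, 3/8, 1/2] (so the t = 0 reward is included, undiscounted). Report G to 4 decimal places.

t=0: π = [0.1250, 0.3750, 0.5000], E[r] = 2.5000, γ^t·E[r] = 2.500000, running G = 2.500000
t=1: π = [0.3125, 0.4219, 0.2656], E[r] = 3.6719, γ^t·E[r] = 2.937500, running G = 5.437500
t=2: π = [0.2832, 0.4863, 0.2305], E[r] = 3.8477, γ^t·E[r] = 2.462500, running G = 7.900000
t=3: π = [0.2788, 0.5032, 0.2180], E[r] = 3.9099, γ^t·E[r] = 2.001875, running G = 9.901875
t=4: π = [0.2773, 0.5084, 0.2144], E[r] = 3.9282, γ^t·E[r] = 1.609000, running G = 11.510875
t=5: π = [0.2768, 0.5100, 0.2132], E[r] = 3.9338, γ^t·E[r] = 1.289019, running G = 12.799894
t=6: π = [0.2767, 0.5104, 0.2129], E[r] = 3.9354, γ^t·E[r] = 1.031654, running G = 13.831548
t=7: π = [0.2766, 0.5106, 0.2128], E[r] = 3.9360, γ^t·E[r] = 0.825429, running G = 14.656976
t=8: π = [0.2766, 0.5106, 0.2128], E[r] = 3.9361, γ^t·E[r] = 0.660369, running G = 15.317345

G = 15.3173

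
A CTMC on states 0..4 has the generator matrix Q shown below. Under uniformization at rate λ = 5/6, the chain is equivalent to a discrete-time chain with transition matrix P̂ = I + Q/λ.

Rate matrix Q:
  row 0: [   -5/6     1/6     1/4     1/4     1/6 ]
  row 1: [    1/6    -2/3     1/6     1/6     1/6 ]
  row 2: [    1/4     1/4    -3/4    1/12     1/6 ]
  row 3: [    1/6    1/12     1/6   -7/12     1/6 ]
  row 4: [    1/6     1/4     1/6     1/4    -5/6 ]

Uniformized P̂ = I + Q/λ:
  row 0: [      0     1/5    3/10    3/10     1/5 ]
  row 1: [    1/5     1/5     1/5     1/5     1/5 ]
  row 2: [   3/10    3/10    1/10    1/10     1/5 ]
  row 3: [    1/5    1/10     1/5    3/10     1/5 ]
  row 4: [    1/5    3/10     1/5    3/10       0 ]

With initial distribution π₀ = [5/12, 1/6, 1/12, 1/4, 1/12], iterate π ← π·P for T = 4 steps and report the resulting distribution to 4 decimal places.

π = [0.1842, 0.2128, 0.1978, 0.2386, 0.1665]

t=0: π = [0.4167, 0.1667, 0.0833, 0.2500, 0.0833]
t=1: π = [0.1250, 0.1917, 0.2333, 0.2667, 0.1833]
t=2: π = [0.1983, 0.2150, 0.1892, 0.2342, 0.1633]
t=3: π = [0.1793, 0.2118, 0.2009, 0.2407, 0.1673]
t=4: π = [0.1842, 0.2128, 0.1978, 0.2386, 0.1665]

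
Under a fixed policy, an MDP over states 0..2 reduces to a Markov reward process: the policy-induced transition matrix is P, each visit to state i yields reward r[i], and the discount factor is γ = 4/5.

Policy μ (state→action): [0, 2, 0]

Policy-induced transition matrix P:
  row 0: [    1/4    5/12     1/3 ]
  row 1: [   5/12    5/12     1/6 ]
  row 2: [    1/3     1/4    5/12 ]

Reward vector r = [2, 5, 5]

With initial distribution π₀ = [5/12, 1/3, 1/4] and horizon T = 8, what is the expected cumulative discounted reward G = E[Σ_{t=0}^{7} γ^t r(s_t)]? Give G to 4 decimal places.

t=0: π = [0.4167, 0.3333, 0.2500], E[r] = 3.7500, γ^t·E[r] = 3.750000, running G = 3.750000
t=1: π = [0.3264, 0.3750, 0.2986], E[r] = 4.0208, γ^t·E[r] = 3.216667, running G = 6.966667
t=2: π = [0.3374, 0.3669, 0.2957], E[r] = 3.9878, γ^t·E[r] = 2.552222, running G = 9.518889
t=3: π = [0.3358, 0.3674, 0.2968], E[r] = 3.9926, γ^t·E[r] = 2.044222, running G = 11.563111
t=4: π = [0.3360, 0.3672, 0.2968], E[r] = 3.9921, γ^t·E[r] = 1.635165, running G = 13.198277
t=5: π = [0.3359, 0.3672, 0.2969], E[r] = 3.9922, γ^t·E[r] = 1.308162, running G = 14.506438
t=6: π = [0.3359, 0.3672, 0.2969], E[r] = 3.9922, γ^t·E[r] = 1.046527, running G = 15.552966
t=7: π = [0.3359, 0.3672, 0.2969], E[r] = 3.9922, γ^t·E[r] = 0.837222, running G = 16.390188

G = 16.3902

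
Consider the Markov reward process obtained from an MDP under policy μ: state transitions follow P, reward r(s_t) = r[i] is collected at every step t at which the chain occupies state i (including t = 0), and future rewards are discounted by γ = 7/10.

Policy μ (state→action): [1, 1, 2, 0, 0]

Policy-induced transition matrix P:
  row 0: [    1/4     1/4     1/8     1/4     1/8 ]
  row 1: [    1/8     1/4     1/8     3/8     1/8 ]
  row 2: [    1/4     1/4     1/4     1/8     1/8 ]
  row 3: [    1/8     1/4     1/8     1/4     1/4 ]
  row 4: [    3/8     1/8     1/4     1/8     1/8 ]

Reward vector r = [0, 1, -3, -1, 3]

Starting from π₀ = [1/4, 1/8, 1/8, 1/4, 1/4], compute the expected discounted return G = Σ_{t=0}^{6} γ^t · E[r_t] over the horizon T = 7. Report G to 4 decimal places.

G = 0.1607

t=0: π = [0.2500, 0.1250, 0.1250, 0.2500, 0.2500], E[r] = 0.2500, γ^t·E[r] = 0.250000, running G = 0.250000
t=1: π = [0.2344, 0.2188, 0.1719, 0.2188, 0.1563], E[r] = -0.0469, γ^t·E[r] = -0.032813, running G = 0.217188
t=2: π = [0.2148, 0.2305, 0.1660, 0.2363, 0.1523], E[r] = -0.0469, γ^t·E[r] = -0.022969, running G = 0.194219
t=3: π = [0.2107, 0.2310, 0.1648, 0.2390, 0.1545], E[r] = -0.0388, γ^t·E[r] = -0.013315, running G = 0.180904
t=4: π = [0.2106, 0.2307, 0.1649, 0.2390, 0.1549], E[r] = -0.0384, γ^t·E[r] = -0.009218, running G = 0.171686
t=5: π = [0.2107, 0.2306, 0.1650, 0.2389, 0.1549], E[r] = -0.0385, γ^t·E[r] = -0.006477, running G = 0.165210
t=6: π = [0.2107, 0.2306, 0.1650, 0.2388, 0.1549], E[r] = -0.0386, γ^t·E[r] = -0.004538, running G = 0.160671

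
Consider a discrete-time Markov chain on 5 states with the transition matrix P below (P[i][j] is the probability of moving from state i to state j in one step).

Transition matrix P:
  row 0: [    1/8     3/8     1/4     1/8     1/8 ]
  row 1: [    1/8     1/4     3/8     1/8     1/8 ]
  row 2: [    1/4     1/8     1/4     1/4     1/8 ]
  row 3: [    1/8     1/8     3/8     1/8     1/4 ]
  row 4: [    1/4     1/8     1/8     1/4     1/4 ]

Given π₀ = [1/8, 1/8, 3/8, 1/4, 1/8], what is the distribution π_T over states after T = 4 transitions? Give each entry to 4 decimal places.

t=0: π = [0.1250, 0.1250, 0.3750, 0.2500, 0.1250]
t=1: π = [0.1875, 0.1719, 0.2813, 0.1875, 0.1719]
t=2: π = [0.1816, 0.1934, 0.2734, 0.1816, 0.1699]
t=3: π = [0.1804, 0.1946, 0.2756, 0.1804, 0.1689]
t=4: π = [0.1806, 0.1944, 0.2758, 0.1806, 0.1687]

π = [0.1806, 0.1944, 0.2758, 0.1806, 0.1687]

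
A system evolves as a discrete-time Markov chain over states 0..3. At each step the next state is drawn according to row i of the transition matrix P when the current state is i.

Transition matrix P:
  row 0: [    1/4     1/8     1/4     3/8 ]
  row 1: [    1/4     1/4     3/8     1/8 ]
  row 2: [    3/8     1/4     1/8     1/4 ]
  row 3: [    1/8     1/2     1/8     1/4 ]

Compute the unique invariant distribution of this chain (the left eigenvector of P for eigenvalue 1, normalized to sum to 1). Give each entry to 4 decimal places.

Balance equations π_j = Σ_i π_i·P[i][j]:
  π_0 = 1/4·π_0 + 1/4·π_1 + 3/8·π_2 + 1/8·π_3
  π_1 = 1/8·π_0 + 1/4·π_1 + 1/4·π_2 + 1/2·π_3
  π_2 = 1/4·π_0 + 3/8·π_1 + 1/8·π_2 + 1/8·π_3
  normalize: π_0 + π_1 + π_2 + π_3 = 1
Solving the linear system gives exactly π = [25/101, 85/303, 137/606, 149/606].

π = [0.2475, 0.2805, 0.2261, 0.2459]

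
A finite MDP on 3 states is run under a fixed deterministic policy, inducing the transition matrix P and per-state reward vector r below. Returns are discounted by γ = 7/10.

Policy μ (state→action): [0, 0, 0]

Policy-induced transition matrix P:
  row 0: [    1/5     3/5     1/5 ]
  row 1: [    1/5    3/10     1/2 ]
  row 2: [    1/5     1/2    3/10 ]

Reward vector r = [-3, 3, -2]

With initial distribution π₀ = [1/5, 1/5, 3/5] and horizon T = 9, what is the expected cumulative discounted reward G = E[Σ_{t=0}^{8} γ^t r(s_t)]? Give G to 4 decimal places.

G = -1.1300

t=0: π = [0.2000, 0.2000, 0.6000], E[r] = -1.2000, γ^t·E[r] = -1.200000, running G = -1.200000
t=1: π = [0.2000, 0.4800, 0.3200], E[r] = 0.2000, γ^t·E[r] = 0.140000, running G = -1.060000
t=2: π = [0.2000, 0.4240, 0.3760], E[r] = -0.0800, γ^t·E[r] = -0.039200, running G = -1.099200
t=3: π = [0.2000, 0.4352, 0.3648], E[r] = -0.0240, γ^t·E[r] = -0.008232, running G = -1.107432
t=4: π = [0.2000, 0.4330, 0.3670], E[r] = -0.0352, γ^t·E[r] = -0.008452, running G = -1.115884
t=5: π = [0.2000, 0.4334, 0.3666], E[r] = -0.0330, γ^t·E[r] = -0.005540, running G = -1.121423
t=6: π = [0.2000, 0.4333, 0.3667], E[r] = -0.0334, γ^t·E[r] = -0.003930, running G = -1.125354
t=7: π = [0.2000, 0.4333, 0.3667], E[r] = -0.0333, γ^t·E[r] = -0.002744, running G = -1.128097
t=8: π = [0.2000, 0.4333, 0.3667], E[r] = -0.0333, γ^t·E[r] = -0.001922, running G = -1.130019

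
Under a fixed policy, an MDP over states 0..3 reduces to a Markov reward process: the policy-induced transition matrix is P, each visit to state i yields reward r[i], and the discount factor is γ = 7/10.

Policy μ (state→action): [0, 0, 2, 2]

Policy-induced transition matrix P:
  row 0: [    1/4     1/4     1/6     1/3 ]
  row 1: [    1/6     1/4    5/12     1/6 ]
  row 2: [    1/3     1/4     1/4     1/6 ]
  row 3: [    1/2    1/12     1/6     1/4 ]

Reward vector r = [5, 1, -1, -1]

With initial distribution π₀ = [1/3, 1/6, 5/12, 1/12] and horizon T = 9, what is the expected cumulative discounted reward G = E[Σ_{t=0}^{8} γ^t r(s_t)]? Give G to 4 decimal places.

t=0: π = [0.3333, 0.1667, 0.4167, 0.0833], E[r] = 1.3333, γ^t·E[r] = 1.333333, running G = 1.333333
t=1: π = [0.2917, 0.2361, 0.2431, 0.2292], E[r] = 1.2222, γ^t·E[r] = 0.855556, running G = 2.188889
t=2: π = [0.3079, 0.2118, 0.2459, 0.2344], E[r] = 1.2708, γ^t·E[r] = 0.622708, running G = 2.811597
t=3: π = [0.3114, 0.2109, 0.2401, 0.2375], E[r] = 1.2905, γ^t·E[r] = 0.442645, running G = 3.254242
t=4: π = [0.3118, 0.2104, 0.2394, 0.2384], E[r] = 1.2917, γ^t·E[r] = 0.310133, running G = 3.564375
t=5: π = [0.3120, 0.2103, 0.2392, 0.2385], E[r] = 1.2926, γ^t·E[r] = 0.217246, running G = 3.781621
t=6: π = [0.3120, 0.2103, 0.2392, 0.2385], E[r] = 1.2927, γ^t·E[r] = 0.152088, running G = 3.933708
t=7: π = [0.3120, 0.2102, 0.2392, 0.2386], E[r] = 1.2928, γ^t·E[r] = 0.106464, running G = 4.040173
t=8: π = [0.3120, 0.2102, 0.2392, 0.2386], E[r] = 1.2928, γ^t·E[r] = 0.074526, running G = 4.114698

G = 4.1147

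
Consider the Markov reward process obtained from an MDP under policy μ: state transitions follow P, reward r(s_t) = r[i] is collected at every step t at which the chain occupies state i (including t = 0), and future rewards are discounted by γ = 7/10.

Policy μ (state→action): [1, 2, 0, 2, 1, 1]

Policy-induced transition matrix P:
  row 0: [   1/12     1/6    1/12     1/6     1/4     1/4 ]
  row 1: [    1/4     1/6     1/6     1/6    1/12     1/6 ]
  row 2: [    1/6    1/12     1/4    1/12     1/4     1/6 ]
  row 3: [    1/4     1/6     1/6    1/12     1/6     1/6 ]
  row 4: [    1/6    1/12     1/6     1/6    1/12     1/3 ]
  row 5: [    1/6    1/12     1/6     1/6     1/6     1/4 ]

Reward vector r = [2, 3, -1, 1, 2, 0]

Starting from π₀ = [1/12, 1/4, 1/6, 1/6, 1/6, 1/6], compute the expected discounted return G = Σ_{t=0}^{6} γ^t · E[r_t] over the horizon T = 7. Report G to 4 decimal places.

G = 3.3694

t=0: π = [0.0833, 0.2500, 0.1667, 0.1667, 0.1667, 0.1667], E[r] = 1.2500, γ^t·E[r] = 1.250000, running G = 1.250000
t=1: π = [0.1944, 0.1250, 0.1736, 0.1389, 0.1528, 0.2153], E[r] = 1.0347, γ^t·E[r] = 0.724306, running G = 1.974306
t=2: π = [0.1725, 0.1215, 0.1649, 0.1406, 0.1742, 0.2263], E[r] = 1.0336, γ^t·E[r] = 0.506447, running G = 2.480752
t=3: π = [0.1741, 0.1196, 0.1660, 0.1412, 0.1701, 0.2289], E[r] = 1.0224, γ^t·E[r] = 0.350675, running G = 2.831427
t=4: π = [0.1739, 0.1196, 0.1660, 0.1411, 0.1709, 0.2286], E[r] = 1.0233, γ^t·E[r] = 0.245697, running G = 3.077125
t=5: π = [0.1739, 0.1195, 0.1660, 0.1411, 0.1708, 0.2287], E[r] = 1.0231, γ^t·E[r] = 0.171946, running G = 3.249071
t=6: π = [0.1739, 0.1195, 0.1660, 0.1411, 0.1708, 0.2287], E[r] = 1.0231, γ^t·E[r] = 0.120364, running G = 3.369436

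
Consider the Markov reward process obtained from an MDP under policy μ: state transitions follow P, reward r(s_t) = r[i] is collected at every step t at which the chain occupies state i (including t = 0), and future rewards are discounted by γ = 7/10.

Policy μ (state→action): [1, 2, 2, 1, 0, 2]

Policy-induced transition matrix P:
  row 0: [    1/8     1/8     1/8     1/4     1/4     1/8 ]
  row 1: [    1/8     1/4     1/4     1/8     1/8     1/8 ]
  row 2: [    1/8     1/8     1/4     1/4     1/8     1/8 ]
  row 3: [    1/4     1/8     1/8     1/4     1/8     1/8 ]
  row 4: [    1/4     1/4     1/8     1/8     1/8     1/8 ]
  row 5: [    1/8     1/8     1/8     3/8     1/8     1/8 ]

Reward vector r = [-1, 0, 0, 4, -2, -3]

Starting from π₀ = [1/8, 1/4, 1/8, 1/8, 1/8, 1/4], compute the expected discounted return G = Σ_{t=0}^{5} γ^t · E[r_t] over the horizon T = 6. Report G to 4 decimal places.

G = -0.4517

t=0: π = [0.1250, 0.2500, 0.1250, 0.1250, 0.1250, 0.2500], E[r] = -0.6250, γ^t·E[r] = -0.625000, running G = -0.625000
t=1: π = [0.1563, 0.1719, 0.1719, 0.2344, 0.1406, 0.1250], E[r] = 0.1250, γ^t·E[r] = 0.087500, running G = -0.537500
t=2: π = [0.1719, 0.1641, 0.1680, 0.2266, 0.1445, 0.1250], E[r] = 0.0703, γ^t·E[r] = 0.034453, running G = -0.503047
t=3: π = [0.1714, 0.1636, 0.1665, 0.2271, 0.1465, 0.1250], E[r] = 0.0688, γ^t·E[r] = 0.023615, running G = -0.479432
t=4: π = [0.1717, 0.1638, 0.1663, 0.2269, 0.1464, 0.1250], E[r] = 0.0679, γ^t·E[r] = 0.016311, running G = -0.463122
t=5: π = [0.1717, 0.1638, 0.1663, 0.2269, 0.1465, 0.1250], E[r] = 0.0678, γ^t·E[r] = 0.011399, running G = -0.451722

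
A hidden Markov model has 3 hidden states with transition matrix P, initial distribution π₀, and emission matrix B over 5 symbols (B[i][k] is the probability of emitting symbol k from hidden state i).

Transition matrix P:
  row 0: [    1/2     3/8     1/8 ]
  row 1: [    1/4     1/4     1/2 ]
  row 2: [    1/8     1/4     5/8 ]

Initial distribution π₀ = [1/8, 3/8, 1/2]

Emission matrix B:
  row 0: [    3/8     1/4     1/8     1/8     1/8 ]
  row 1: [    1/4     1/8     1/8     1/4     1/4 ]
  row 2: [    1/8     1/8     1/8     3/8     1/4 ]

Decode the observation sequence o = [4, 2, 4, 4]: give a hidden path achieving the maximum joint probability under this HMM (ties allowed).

path = [2, 2, 2, 2]

t=0: δ = [1.562e-02, 9.375e-02, 1.250e-01]  (obs o_0=4)
t=1: δ = [2.930e-03, 3.906e-03, 9.766e-03]  ψ = [1, 2, 2]  (obs o_1=2)
t=2: δ = [1.831e-04, 6.104e-04, 1.526e-03]  ψ = [0, 2, 2]  (obs o_2=4)
t=3: δ = [2.384e-05, 9.537e-05, 2.384e-04]  ψ = [2, 2, 2]  (obs o_3=4)
backtrack: best end state = 2; path = [2, 2, 2, 2]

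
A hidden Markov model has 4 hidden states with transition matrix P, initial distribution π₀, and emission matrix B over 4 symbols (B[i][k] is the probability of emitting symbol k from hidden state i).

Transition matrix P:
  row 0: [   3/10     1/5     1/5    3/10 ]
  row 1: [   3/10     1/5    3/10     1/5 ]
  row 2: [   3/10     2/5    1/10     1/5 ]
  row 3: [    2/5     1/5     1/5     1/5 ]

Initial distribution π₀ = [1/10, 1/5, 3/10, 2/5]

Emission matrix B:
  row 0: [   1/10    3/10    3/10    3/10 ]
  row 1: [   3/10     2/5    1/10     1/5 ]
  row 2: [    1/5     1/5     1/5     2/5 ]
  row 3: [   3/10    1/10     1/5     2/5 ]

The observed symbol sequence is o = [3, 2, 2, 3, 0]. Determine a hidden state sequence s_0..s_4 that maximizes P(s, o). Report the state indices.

t=0: δ = [3.000e-02, 4.000e-02, 1.200e-01, 1.600e-01]  (obs o_0=3)
t=1: δ = [1.920e-02, 4.800e-03, 6.400e-03, 6.400e-03]  ψ = [3, 2, 3, 3]  (obs o_1=2)
t=2: δ = [1.728e-03, 3.840e-04, 7.680e-04, 1.152e-03]  ψ = [0, 0, 0, 0]  (obs o_2=2)
t=3: δ = [1.555e-04, 6.912e-05, 1.382e-04, 2.074e-04]  ψ = [0, 0, 0, 0]  (obs o_3=3)
t=4: δ = [8.294e-06, 1.659e-05, 8.294e-06, 1.400e-05]  ψ = [3, 2, 3, 0]  (obs o_4=0)
backtrack: best end state = 1; path = [3, 0, 0, 2, 1]

path = [3, 0, 0, 2, 1]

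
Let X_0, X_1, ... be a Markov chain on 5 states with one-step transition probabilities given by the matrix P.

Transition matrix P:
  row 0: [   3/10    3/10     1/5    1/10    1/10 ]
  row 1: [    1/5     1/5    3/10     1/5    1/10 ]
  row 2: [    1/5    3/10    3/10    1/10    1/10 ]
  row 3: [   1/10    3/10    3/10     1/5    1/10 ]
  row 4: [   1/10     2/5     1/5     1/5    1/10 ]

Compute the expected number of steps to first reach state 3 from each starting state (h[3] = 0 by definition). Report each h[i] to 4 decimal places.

h = [7.2368, 6.5789, 7.2368, 0.0000, 6.4474]

First-step conditioning: h[3] = 0; for i ≠ 3, h[i] = 1 + Σ_k P[i][k]·h[k].
  h[0] = 1 + 3/10·h[0] + 3/10·h[1] + 1/5·h[2] + 1/10·h[4]
  h[1] = 1 + 1/5·h[0] + 1/5·h[1] + 3/10·h[2] + 1/10·h[4]
  h[2] = 1 + 1/5·h[0] + 3/10·h[1] + 3/10·h[2] + 1/10·h[4]
  h[4] = 1 + 1/10·h[0] + 2/5·h[1] + 1/5·h[2] + 1/10·h[4]
Solving the 4×4 linear system over states ≠ 3 gives exactly h = [275/38, 125/19, 275/38, 0, 245/38] (h[3] = 0 is the target).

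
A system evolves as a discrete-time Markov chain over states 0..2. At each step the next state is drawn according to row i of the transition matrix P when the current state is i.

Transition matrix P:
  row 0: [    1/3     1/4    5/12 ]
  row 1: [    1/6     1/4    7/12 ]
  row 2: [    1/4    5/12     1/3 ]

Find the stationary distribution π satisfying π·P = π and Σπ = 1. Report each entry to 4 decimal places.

Balance equations π_j = Σ_i π_i·P[i][j]:
  π_0 = 1/3·π_0 + 1/6·π_1 + 1/4·π_2
  π_1 = 1/4·π_0 + 1/4·π_1 + 5/12·π_2
  normalize: π_0 + π_1 + π_2 = 1
Solving the linear system gives exactly π = [37/152, 49/152, 33/76].

π = [0.2434, 0.3224, 0.4342]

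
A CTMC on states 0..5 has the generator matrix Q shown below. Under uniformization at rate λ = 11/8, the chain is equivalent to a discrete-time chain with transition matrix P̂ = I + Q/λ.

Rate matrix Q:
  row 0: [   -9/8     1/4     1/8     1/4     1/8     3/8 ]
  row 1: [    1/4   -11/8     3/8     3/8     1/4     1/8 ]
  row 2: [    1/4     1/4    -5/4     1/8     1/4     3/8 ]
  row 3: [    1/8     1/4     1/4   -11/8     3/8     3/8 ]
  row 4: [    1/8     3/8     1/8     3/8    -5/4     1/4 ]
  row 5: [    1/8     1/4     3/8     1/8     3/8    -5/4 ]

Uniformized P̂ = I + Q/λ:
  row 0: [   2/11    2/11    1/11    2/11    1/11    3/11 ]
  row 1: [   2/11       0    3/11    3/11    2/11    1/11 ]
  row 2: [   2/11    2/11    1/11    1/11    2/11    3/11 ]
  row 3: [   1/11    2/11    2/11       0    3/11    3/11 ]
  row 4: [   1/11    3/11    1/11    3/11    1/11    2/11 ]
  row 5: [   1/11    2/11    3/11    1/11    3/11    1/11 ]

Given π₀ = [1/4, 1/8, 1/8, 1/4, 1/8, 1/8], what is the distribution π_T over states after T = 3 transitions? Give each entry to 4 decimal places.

π = [0.1340, 0.1682, 0.1692, 0.1530, 0.1839, 0.1917]

t=0: π = [0.2500, 0.1250, 0.1250, 0.2500, 0.1250, 0.1250]
t=1: π = [0.1364, 0.1705, 0.1591, 0.1364, 0.1818, 0.2159]
t=2: π = [0.1333, 0.1674, 0.1736, 0.1550, 0.1849, 0.1860]
t=3: π = [0.1340, 0.1682, 0.1692, 0.1530, 0.1839, 0.1917]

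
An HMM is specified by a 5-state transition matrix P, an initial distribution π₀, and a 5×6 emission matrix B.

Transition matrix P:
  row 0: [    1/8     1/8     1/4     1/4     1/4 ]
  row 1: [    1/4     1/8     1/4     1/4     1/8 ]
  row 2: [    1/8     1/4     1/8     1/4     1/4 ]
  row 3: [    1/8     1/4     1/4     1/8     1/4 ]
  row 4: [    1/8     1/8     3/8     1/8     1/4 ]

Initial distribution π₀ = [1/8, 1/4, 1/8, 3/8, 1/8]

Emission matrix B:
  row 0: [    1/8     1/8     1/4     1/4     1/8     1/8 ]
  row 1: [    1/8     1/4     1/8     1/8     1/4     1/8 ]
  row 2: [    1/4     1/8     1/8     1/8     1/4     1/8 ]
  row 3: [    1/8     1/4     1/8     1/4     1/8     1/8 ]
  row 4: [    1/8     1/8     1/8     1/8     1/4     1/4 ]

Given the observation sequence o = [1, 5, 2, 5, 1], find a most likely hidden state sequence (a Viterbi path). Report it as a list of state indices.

t=0: δ = [1.562e-02, 6.250e-02, 1.562e-02, 9.375e-02, 1.562e-02]  (obs o_0=1)
t=1: δ = [1.953e-03, 2.930e-03, 2.930e-03, 1.953e-03, 5.859e-03]  ψ = [1, 3, 3, 1, 3]  (obs o_1=5)
t=2: δ = [1.831e-04, 9.155e-05, 2.747e-04, 9.155e-05, 1.831e-04]  ψ = [1, 2, 4, 1, 4]  (obs o_2=2)
t=3: δ = [4.292e-06, 8.583e-06, 8.583e-06, 8.583e-06, 1.717e-05]  ψ = [2, 2, 4, 2, 2]  (obs o_3=5)
t=4: δ = [2.682e-07, 5.364e-07, 8.047e-07, 5.364e-07, 5.364e-07]  ψ = [1, 2, 4, 1, 4]  (obs o_4=1)
backtrack: best end state = 2; path = [3, 4, 2, 4, 2]

path = [3, 4, 2, 4, 2]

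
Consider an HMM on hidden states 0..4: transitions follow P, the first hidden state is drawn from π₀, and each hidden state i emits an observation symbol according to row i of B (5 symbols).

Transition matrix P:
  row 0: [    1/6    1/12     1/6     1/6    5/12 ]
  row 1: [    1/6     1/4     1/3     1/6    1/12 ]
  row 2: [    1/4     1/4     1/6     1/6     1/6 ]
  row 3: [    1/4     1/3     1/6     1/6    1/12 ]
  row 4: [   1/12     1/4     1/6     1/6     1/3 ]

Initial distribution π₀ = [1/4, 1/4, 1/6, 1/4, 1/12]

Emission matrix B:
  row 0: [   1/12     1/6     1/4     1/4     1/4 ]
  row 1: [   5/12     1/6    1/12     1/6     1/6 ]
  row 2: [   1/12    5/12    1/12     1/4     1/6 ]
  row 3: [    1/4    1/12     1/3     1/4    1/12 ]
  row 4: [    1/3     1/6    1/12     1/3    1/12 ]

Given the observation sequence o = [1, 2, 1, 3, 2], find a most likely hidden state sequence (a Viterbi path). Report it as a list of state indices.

path = [2, 0, 4, 4, 3]

t=0: δ = [4.167e-02, 4.167e-02, 6.944e-02, 2.083e-02, 1.389e-02]  (obs o_0=1)
t=1: δ = [4.340e-03, 1.447e-03, 1.157e-03, 3.858e-03, 1.447e-03]  ψ = [2, 2, 1, 2, 0]  (obs o_1=2)
t=2: δ = [1.608e-04, 2.143e-04, 3.014e-04, 6.028e-05, 3.014e-04]  ψ = [3, 3, 0, 0, 0]  (obs o_2=1)
t=3: δ = [1.884e-05, 1.256e-05, 1.786e-05, 1.256e-05, 3.349e-05]  ψ = [2, 2, 1, 2, 4]  (obs o_3=3)
t=4: δ = [1.116e-06, 6.977e-07, 4.651e-07, 1.861e-06, 9.303e-07]  ψ = [2, 4, 4, 4, 4]  (obs o_4=2)
backtrack: best end state = 3; path = [2, 0, 4, 4, 3]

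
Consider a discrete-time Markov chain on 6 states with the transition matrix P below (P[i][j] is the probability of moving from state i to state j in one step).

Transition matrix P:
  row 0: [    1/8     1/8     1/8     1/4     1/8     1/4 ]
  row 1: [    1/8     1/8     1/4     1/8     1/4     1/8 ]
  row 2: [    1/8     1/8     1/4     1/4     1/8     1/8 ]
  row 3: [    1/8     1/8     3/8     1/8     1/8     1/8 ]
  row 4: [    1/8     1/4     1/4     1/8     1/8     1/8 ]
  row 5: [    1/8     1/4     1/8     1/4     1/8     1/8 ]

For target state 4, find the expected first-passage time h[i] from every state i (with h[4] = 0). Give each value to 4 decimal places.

h = [6.9880, 6.1265, 7.0017, 7.0017, 0.0000, 6.8923]

First-step conditioning: h[4] = 0; for i ≠ 4, h[i] = 1 + Σ_k P[i][k]·h[k].
  h[0] = 1 + 1/8·h[0] + 1/8·h[1] + 1/8·h[2] + 1/4·h[3] + 1/4·h[5]
  h[1] = 1 + 1/8·h[0] + 1/8·h[1] + 1/4·h[2] + 1/8·h[3] + 1/8·h[5]
  h[2] = 1 + 1/8·h[0] + 1/8·h[1] + 1/4·h[2] + 1/4·h[3] + 1/8·h[5]
  h[3] = 1 + 1/8·h[0] + 1/8·h[1] + 3/8·h[2] + 1/8·h[3] + 1/8·h[5]
  h[5] = 1 + 1/8·h[0] + 1/4·h[1] + 1/8·h[2] + 1/4·h[3] + 1/8·h[5]
Solving the 5×5 linear system over states ≠ 4 gives exactly h = [4088/585, 3584/585, 4096/585, 4096/585, 0, 448/65] (h[4] = 0 is the target).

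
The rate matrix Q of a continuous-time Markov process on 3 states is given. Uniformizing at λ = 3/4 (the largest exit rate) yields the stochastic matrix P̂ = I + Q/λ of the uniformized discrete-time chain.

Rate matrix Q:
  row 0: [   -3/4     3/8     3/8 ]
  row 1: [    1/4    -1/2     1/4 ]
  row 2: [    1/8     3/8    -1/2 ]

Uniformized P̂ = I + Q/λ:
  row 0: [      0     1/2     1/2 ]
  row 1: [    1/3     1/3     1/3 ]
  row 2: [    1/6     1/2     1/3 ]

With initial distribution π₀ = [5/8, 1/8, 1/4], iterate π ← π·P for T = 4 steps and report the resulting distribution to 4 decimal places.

t=0: π = [0.6250, 0.1250, 0.2500]
t=1: π = [0.0833, 0.4792, 0.4375]
t=2: π = [0.2326, 0.4201, 0.3472]
t=3: π = [0.1979, 0.4300, 0.3721]
t=4: π = [0.2053, 0.4283, 0.3663]

π = [0.2053, 0.4283, 0.3663]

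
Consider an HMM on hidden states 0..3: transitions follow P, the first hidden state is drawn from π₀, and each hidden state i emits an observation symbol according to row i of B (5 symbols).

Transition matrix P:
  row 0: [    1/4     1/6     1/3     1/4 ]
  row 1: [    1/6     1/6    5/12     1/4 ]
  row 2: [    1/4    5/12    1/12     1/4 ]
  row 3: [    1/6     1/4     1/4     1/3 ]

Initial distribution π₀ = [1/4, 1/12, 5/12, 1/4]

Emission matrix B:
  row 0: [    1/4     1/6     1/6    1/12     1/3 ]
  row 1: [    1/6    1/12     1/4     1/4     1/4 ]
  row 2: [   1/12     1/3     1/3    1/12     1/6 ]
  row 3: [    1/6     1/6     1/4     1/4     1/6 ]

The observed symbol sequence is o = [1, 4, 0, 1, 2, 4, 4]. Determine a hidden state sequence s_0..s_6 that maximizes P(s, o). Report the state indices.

path = [2, 0, 0, 2, 1, 2, 1]

t=0: δ = [4.167e-02, 6.944e-03, 1.389e-01, 4.167e-02]  (obs o_0=1)
t=1: δ = [1.157e-02, 1.447e-02, 2.315e-03, 5.787e-03]  ψ = [2, 2, 0, 2]  (obs o_1=4)
t=2: δ = [7.234e-04, 4.019e-04, 5.023e-04, 6.028e-04]  ψ = [0, 1, 1, 1]  (obs o_2=0)
t=3: δ = [3.014e-05, 1.744e-05, 8.038e-05, 3.349e-05]  ψ = [0, 2, 0, 3]  (obs o_3=1)
t=4: δ = [3.349e-06, 8.372e-06, 3.349e-06, 5.023e-06]  ψ = [2, 2, 0, 2]  (obs o_4=2)
t=5: δ = [4.651e-07, 3.489e-07, 5.814e-07, 3.489e-07]  ψ = [1, 1, 1, 1]  (obs o_5=4)
t=6: δ = [4.845e-08, 6.056e-08, 2.584e-08, 2.423e-08]  ψ = [2, 2, 0, 2]  (obs o_6=4)
backtrack: best end state = 1; path = [2, 0, 0, 2, 1, 2, 1]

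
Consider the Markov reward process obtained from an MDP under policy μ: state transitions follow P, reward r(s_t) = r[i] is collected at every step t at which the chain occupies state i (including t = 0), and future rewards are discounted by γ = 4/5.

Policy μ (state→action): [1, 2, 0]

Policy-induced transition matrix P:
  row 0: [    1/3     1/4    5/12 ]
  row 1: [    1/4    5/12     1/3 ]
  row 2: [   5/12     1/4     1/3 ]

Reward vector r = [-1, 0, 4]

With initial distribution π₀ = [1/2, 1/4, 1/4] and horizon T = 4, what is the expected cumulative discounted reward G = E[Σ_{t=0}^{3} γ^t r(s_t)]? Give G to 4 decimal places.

t=0: π = [0.5000, 0.2500, 0.2500], E[r] = 0.5000, γ^t·E[r] = 0.500000, running G = 0.500000
t=1: π = [0.3333, 0.2917, 0.3750], E[r] = 1.1667, γ^t·E[r] = 0.933333, running G = 1.433333
t=2: π = [0.3403, 0.2986, 0.3611], E[r] = 1.1042, γ^t·E[r] = 0.706667, running G = 2.140000
t=3: π = [0.3385, 0.2998, 0.3617], E[r] = 1.1082, γ^t·E[r] = 0.567407, running G = 2.707407

G = 2.7074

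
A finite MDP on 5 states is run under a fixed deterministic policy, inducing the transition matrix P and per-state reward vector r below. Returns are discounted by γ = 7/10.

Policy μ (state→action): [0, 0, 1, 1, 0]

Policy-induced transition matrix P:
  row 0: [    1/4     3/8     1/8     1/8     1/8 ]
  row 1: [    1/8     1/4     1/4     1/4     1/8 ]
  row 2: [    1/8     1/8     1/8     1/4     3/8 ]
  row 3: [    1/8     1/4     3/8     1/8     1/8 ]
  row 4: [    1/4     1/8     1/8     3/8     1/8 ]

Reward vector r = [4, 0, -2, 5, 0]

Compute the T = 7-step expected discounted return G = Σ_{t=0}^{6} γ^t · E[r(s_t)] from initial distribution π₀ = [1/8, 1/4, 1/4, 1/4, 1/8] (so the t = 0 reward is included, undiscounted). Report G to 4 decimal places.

G = 4.0198

t=0: π = [0.1250, 0.2500, 0.2500, 0.2500, 0.1250], E[r] = 1.2500, γ^t·E[r] = 1.250000, running G = 1.250000
t=1: π = [0.1563, 0.2188, 0.2188, 0.2188, 0.1875], E[r] = 1.2813, γ^t·E[r] = 0.896875, running G = 2.146875
t=2: π = [0.1680, 0.2188, 0.2070, 0.2266, 0.1797], E[r] = 1.3906, γ^t·E[r] = 0.681406, running G = 2.828281
t=3: π = [0.1685, 0.2227, 0.2090, 0.2231, 0.1768], E[r] = 1.3716, γ^t·E[r] = 0.470453, running G = 3.298734
t=4: π = [0.1682, 0.2228, 0.2086, 0.2231, 0.1772], E[r] = 1.3711, γ^t·E[r] = 0.329200, running G = 3.627933
t=5: π = [0.1682, 0.2228, 0.2086, 0.2232, 0.1772], E[r] = 1.3716, γ^t·E[r] = 0.230531, running G = 3.858464
t=6: π = [0.1682, 0.2228, 0.2087, 0.2232, 0.1772], E[r] = 1.3714, γ^t·E[r] = 0.161348, running G = 4.019812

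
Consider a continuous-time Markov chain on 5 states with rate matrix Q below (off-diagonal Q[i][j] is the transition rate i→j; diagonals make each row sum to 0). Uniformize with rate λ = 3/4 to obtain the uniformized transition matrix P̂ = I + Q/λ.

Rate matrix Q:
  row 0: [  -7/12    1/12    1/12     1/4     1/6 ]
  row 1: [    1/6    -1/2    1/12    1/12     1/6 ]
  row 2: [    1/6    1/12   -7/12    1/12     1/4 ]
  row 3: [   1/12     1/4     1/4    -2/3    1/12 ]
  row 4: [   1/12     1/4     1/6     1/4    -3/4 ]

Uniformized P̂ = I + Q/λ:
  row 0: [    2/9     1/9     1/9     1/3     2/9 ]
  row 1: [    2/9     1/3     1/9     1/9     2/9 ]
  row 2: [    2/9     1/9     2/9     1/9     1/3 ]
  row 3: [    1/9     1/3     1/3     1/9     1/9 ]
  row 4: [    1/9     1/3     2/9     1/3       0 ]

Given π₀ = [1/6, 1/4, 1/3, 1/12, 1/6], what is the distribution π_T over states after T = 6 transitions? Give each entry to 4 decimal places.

π = [0.1807, 0.2497, 0.1957, 0.1917, 0.1822]

t=0: π = [0.1667, 0.2500, 0.3333, 0.0833, 0.1667]
t=1: π = [0.1944, 0.2222, 0.1852, 0.1852, 0.2130]
t=2: π = [0.1780, 0.2490, 0.1965, 0.2016, 0.1749]
t=3: π = [0.1804, 0.2501, 0.1972, 0.1895, 0.1828]
t=4: π = [0.1809, 0.2494, 0.1954, 0.1918, 0.1825]
t=5: π = [0.1806, 0.2497, 0.1957, 0.1918, 0.1821]
t=6: π = [0.1807, 0.2497, 0.1957, 0.1917, 0.1822]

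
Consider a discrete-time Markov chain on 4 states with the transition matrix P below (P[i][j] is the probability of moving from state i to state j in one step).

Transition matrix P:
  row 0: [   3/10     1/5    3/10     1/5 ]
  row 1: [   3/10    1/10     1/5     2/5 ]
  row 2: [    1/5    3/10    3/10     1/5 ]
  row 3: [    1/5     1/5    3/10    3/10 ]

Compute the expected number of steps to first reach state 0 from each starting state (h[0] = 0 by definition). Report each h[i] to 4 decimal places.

h = [0.0000, 4.1224, 4.4898, 4.5306]

First-step conditioning: h[0] = 0; for i ≠ 0, h[i] = 1 + Σ_k P[i][k]·h[k].
  h[1] = 1 + 1/10·h[1] + 1/5·h[2] + 2/5·h[3]
  h[2] = 1 + 3/10·h[1] + 3/10·h[2] + 1/5·h[3]
  h[3] = 1 + 1/5·h[1] + 3/10·h[2] + 3/10·h[3]
Solving the 3×3 linear system over states ≠ 0 gives exactly h = [0, 202/49, 220/49, 222/49] (h[0] = 0 is the target).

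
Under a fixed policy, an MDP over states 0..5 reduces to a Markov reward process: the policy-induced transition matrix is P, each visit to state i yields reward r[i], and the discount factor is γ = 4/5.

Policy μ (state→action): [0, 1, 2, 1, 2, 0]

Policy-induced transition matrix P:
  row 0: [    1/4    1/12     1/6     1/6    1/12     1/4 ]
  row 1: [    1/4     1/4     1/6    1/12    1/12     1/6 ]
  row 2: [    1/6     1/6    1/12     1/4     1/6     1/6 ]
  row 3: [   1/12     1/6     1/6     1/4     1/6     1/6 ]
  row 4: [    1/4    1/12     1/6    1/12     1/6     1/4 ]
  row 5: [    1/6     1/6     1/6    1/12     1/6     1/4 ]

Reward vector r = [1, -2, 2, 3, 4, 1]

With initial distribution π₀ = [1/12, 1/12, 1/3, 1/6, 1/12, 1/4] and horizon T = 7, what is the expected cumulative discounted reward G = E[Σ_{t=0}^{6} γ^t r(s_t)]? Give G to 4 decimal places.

t=0: π = [0.0833, 0.0833, 0.3333, 0.1667, 0.0833, 0.2500], E[r] = 1.6667, γ^t·E[r] = 1.666667, running G = 1.666667
t=1: π = [0.1736, 0.1597, 0.1389, 0.1736, 0.1528, 0.2014], E[r] = 1.4653, γ^t·E[r] = 1.172222, running G = 2.838889
t=2: π = [0.1927, 0.1528, 0.1551, 0.1499, 0.1389, 0.2106], E[r] = 1.4132, γ^t·E[r] = 0.904444, running G = 3.743333
t=3: π = [0.1945, 0.1518, 0.1537, 0.1502, 0.1379, 0.2119], E[r] = 1.4125, γ^t·E[r] = 0.723210, running G = 4.466543
t=4: π = [0.1945, 0.1516, 0.1539, 0.1502, 0.1378, 0.2120], E[r] = 1.4129, γ^t·E[r] = 0.578705, running G = 5.045248
t=5: π = [0.1945, 0.1516, 0.1538, 0.1502, 0.1378, 0.2120], E[r] = 1.4129, γ^t·E[r] = 0.462988, running G = 5.508236
t=6: π = [0.1945, 0.1516, 0.1538, 0.1502, 0.1378, 0.2120], E[r] = 1.4129, γ^t·E[r] = 0.370392, running G = 5.878627

G = 5.8786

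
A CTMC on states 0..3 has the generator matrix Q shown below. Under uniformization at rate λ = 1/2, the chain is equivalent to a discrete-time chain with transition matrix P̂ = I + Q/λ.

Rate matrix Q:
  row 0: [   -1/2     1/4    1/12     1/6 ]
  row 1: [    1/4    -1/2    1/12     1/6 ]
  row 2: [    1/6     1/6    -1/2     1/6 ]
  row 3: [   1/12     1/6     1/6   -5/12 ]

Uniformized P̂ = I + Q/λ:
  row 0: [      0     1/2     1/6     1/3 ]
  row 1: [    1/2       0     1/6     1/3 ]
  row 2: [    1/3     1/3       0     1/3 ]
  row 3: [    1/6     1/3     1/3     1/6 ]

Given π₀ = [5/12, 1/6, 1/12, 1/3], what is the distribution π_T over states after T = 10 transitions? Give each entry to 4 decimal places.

t=0: π = [0.4167, 0.1667, 0.0833, 0.3333]
t=1: π = [0.1667, 0.3472, 0.2083, 0.2778]
t=2: π = [0.2894, 0.2454, 0.1782, 0.2870]
t=3: π = [0.2299, 0.2998, 0.1848, 0.2855]
t=4: π = [0.2591, 0.2717, 0.1834, 0.2858]
t=5: π = [0.2446, 0.2859, 0.1837, 0.2857]
t=6: π = [0.2518, 0.2788, 0.1837, 0.2857]
t=7: π = [0.2482, 0.2824, 0.1837, 0.2857]
t=8: π = [0.2500, 0.2806, 0.1837, 0.2857]
t=9: π = [0.2491, 0.2815, 0.1837, 0.2857]
t=10: π = [0.2496, 0.2810, 0.1837, 0.2857]

π = [0.2496, 0.2810, 0.1837, 0.2857]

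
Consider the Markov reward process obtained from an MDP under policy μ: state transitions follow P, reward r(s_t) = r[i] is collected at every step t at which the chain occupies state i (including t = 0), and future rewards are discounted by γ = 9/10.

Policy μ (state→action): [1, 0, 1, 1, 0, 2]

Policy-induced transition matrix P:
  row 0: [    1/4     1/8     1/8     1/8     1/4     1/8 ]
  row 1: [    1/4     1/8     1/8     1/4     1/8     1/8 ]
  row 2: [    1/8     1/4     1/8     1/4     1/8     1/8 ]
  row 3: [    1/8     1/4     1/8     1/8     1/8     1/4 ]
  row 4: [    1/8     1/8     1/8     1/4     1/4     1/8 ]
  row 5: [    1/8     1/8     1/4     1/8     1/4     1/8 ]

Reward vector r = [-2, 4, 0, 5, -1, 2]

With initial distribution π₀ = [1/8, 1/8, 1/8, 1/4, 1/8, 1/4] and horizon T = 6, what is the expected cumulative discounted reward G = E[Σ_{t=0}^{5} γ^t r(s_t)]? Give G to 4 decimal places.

t=0: π = [0.1250, 0.1250, 0.1250, 0.2500, 0.1250, 0.2500], E[r] = 1.8750, γ^t·E[r] = 1.875000, running G = 1.875000
t=1: π = [0.1563, 0.1719, 0.1563, 0.1719, 0.1875, 0.1563], E[r] = 1.3594, γ^t·E[r] = 1.223438, running G = 3.098438
t=2: π = [0.1660, 0.1660, 0.1445, 0.1895, 0.1875, 0.1465], E[r] = 1.3848, γ^t·E[r] = 1.121660, running G = 4.220098
t=3: π = [0.1665, 0.1667, 0.1433, 0.1873, 0.1875, 0.1487], E[r] = 1.3801, γ^t·E[r] = 1.006113, running G = 5.226210
t=4: π = [0.1667, 0.1663, 0.1436, 0.1872, 0.1878, 0.1484], E[r] = 1.3769, γ^t·E[r] = 0.903399, running G = 6.129609
t=5: π = [0.1666, 0.1663, 0.1436, 0.1872, 0.1879, 0.1484], E[r] = 1.3772, γ^t·E[r] = 0.813205, running G = 6.942815

G = 6.9428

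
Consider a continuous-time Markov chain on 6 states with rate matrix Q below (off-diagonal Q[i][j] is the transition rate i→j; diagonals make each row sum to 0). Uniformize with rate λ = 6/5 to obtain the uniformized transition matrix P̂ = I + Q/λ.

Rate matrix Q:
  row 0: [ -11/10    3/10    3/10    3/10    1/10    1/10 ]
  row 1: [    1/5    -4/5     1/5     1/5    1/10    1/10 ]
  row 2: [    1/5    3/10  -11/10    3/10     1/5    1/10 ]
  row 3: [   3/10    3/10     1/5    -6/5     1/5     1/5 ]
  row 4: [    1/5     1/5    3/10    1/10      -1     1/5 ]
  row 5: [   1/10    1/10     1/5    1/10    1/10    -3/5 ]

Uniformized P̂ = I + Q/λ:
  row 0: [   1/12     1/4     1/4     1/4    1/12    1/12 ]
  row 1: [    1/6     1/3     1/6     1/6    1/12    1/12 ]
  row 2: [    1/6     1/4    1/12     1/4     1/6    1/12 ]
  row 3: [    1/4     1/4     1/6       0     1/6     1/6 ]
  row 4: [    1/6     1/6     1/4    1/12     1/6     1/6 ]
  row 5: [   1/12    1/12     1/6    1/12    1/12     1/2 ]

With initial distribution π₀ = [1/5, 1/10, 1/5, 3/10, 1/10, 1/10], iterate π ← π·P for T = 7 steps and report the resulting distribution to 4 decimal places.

π = [0.1511, 0.2290, 0.1747, 0.1447, 0.1199, 0.1806]

t=0: π = [0.2000, 0.1000, 0.2000, 0.3000, 0.1000, 0.1000]
t=1: π = [0.1667, 0.2333, 0.1750, 0.1333, 0.1333, 0.1583]
t=2: π = [0.1507, 0.2319, 0.1771, 0.1486, 0.1201, 0.1715]
t=3: π = [0.1522, 0.2307, 0.1745, 0.1449, 0.1205, 0.1772]
t=4: π = [0.1513, 0.2297, 0.1749, 0.1449, 0.1200, 0.1793]
t=5: π = [0.1512, 0.2293, 0.1747, 0.1448, 0.1200, 0.1801]
t=6: π = [0.1511, 0.2291, 0.1747, 0.1447, 0.1200, 0.1804]
t=7: π = [0.1511, 0.2290, 0.1747, 0.1447, 0.1199, 0.1806]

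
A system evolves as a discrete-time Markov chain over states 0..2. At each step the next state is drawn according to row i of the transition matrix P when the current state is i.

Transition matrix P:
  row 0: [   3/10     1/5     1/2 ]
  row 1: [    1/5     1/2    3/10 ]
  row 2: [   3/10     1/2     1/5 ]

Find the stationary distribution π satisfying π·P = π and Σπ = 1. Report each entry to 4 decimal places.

π = [0.2577, 0.4227, 0.3196]

Balance equations π_j = Σ_i π_i·P[i][j]:
  π_0 = 3/10·π_0 + 1/5·π_1 + 3/10·π_2
  π_1 = 1/5·π_0 + 1/2·π_1 + 1/2·π_2
  normalize: π_0 + π_1 + π_2 = 1
Solving the linear system gives exactly π = [25/97, 41/97, 31/97].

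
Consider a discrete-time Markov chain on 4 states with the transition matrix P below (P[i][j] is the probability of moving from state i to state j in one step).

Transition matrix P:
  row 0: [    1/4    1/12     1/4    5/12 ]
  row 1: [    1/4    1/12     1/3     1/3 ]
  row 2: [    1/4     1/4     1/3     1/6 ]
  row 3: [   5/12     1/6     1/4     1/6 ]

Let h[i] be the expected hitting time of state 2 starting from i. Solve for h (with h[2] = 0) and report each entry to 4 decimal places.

First-step conditioning: h[2] = 0; for i ≠ 2, h[i] = 1 + Σ_k P[i][k]·h[k].
  h[0] = 1 + 1/4·h[0] + 1/12·h[1] + 5/12·h[3]
  h[1] = 1 + 1/4·h[0] + 1/12·h[1] + 1/3·h[3]
  h[3] = 1 + 5/12·h[0] + 1/6·h[1] + 1/6·h[3]
Solving the 3×3 linear system over states ≠ 2 gives exactly h = [2172/563, 1992/563, 0, 2160/563] (h[2] = 0 is the target).

h = [3.8579, 3.5382, 0.0000, 3.8366]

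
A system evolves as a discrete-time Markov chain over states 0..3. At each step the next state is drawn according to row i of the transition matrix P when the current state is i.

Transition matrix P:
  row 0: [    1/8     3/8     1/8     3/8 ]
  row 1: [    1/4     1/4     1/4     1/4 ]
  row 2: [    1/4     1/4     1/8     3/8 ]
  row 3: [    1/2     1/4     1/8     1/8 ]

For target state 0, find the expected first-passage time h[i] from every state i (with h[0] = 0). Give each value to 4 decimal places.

h = [0.0000, 3.2157, 3.1373, 2.5098]

First-step conditioning: h[0] = 0; for i ≠ 0, h[i] = 1 + Σ_k P[i][k]·h[k].
  h[1] = 1 + 1/4·h[1] + 1/4·h[2] + 1/4·h[3]
  h[2] = 1 + 1/4·h[1] + 1/8·h[2] + 3/8·h[3]
  h[3] = 1 + 1/4·h[1] + 1/8·h[2] + 1/8·h[3]
Solving the 3×3 linear system over states ≠ 0 gives exactly h = [0, 164/51, 160/51, 128/51] (h[0] = 0 is the target).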